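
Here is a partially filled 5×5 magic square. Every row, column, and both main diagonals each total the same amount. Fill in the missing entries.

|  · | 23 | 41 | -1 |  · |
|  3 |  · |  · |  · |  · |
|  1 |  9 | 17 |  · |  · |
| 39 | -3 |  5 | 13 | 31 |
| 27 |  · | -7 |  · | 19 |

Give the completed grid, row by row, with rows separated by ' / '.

Row 4 is already complete: 39 + -3 + 5 + 13 + 31 = 85, so that is the magic constant.
From column 1, 85 − (3 + 1 + 39 + 27) gives (1,1) = 15.
Column 3 needs 85; the known cells sum to 56, so (2,3) = 29.
Main diagonal needs 85; the known cells sum to 64, so (2,2) = 21.
From row 1, 85 − (15 + 23 + 41 + (-1)) gives (1,5) = 7.
Column 2 needs 85; the known cells sum to 50, so (5,2) = 35.
From anti-diagonal, 85 − (7 + 17 + (-3) + 27) gives (2,4) = 37.
Row 2 must total 85; the given cells sum to 90, so (2,5) = -5.
Row 5 needs 85; the known cells sum to 74, so (5,4) = 11.
From column 4, 85 − (-1 + 37 + 13 + 11) gives (3,4) = 25.
From column 5, 85 − (7 + (-5) + 31 + 19) gives (3,5) = 33.

15 23 41 -1 7 / 3 21 29 37 -5 / 1 9 17 25 33 / 39 -3 5 13 31 / 27 35 -7 11 19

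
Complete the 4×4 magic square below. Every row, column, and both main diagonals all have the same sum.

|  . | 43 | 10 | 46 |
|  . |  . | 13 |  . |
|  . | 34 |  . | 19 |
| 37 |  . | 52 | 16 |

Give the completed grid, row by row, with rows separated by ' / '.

Anti-diagonal is already complete: 46 + 13 + 34 + 37 = 130, so that is the magic constant.
Row 1 must total 130; the given cells sum to 99, so (1,1) = 31.
Row 4 must total 130; the given cells sum to 105, so (4,2) = 25.
The remaining cell in column 2 is (2,2) = 130 − 102 = 28.
Column 3: 10 + 13 + 52 + ? = 130, so (3,3) = 55.
Column 4 needs 130; the known cells sum to 81, so (2,4) = 49.
Row 2 must total 130; the given cells sum to 90, so (2,1) = 40.
The remaining cell in row 3 is (3,1) = 130 − 108 = 22.

31 43 10 46 / 40 28 13 49 / 22 34 55 19 / 37 25 52 16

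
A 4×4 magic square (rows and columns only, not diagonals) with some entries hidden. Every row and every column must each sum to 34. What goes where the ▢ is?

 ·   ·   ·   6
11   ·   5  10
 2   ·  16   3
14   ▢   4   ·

Row 2 must total 34; the given cells sum to 26, so (2,2) = 8.
Row 3: 2 + 16 + 3 + ? = 34, so (3,2) = 13.
From column 1, 34 − (11 + 2 + 14) gives (1,1) = 7.
The remaining cell in column 3 is (1,3) = 34 − 25 = 9.
From column 4, 34 − (6 + 10 + 3) gives (4,4) = 15.
Row 1 needs 34; the known cells sum to 22, so (1,2) = 12.
The remaining cell in row 4 is (4,2) = 34 − 33 = 1.

1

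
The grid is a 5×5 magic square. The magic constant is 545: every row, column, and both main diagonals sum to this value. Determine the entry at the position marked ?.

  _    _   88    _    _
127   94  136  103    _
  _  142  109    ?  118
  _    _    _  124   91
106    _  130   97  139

Row 2 needs 545; the known cells sum to 460, so (2,5) = 85.
From row 5, 545 − (106 + 130 + 97 + 139) gives (5,2) = 73.
Column 3 must total 545; the given cells sum to 463, so (4,3) = 82.
The remaining cell in column 5 is (1,5) = 545 − 433 = 112.
Main diagonal: 94 + 109 + 124 + 139 + ? = 545, so (1,1) = 79.
Anti-diagonal needs 545; the known cells sum to 430, so (4,2) = 115.
Row 4: 115 + 82 + 124 + 91 + ? = 545, so (4,1) = 133.
Using column 1: 79 + 127 + 133 + 106 + ? → (3,1) = 545 − 445 = 100.
Column 2 needs 545; the known cells sum to 424, so (1,2) = 121.
The remaining cell in row 1 is (1,4) = 545 − 400 = 145.
The remaining cell in row 3 is (3,4) = 545 − 469 = 76.

76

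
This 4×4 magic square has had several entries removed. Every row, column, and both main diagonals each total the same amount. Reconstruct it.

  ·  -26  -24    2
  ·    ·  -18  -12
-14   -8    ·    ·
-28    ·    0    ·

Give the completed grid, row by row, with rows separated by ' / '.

-4 -26 -24 2 / -6 -16 -18 -12 / -14 -8 -10 -20 / -28 -2 0 -22

Anti-diagonal is already complete: 2 + -18 + -8 + -28 = -52, so that is the magic constant.
Row 1 must total -52; the given cells sum to -48, so (1,1) = -4.
Column 1 needs -52; the known cells sum to -46, so (2,1) = -6.
Column 3 must total -52; the given cells sum to -42, so (3,3) = -10.
From row 2, -52 − (-6 + (-18) + (-12)) gives (2,2) = -16.
From row 3, -52 − (-14 + (-8) + (-10)) gives (3,4) = -20.
Column 2 must total -52; the given cells sum to -50, so (4,2) = -2.
Using column 4: 2 + (-12) + (-20) + ? → (4,4) = -52 − (-30) = -22.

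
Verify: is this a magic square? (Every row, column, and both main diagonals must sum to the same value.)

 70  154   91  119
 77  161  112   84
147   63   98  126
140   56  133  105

Row 1: 70 + 154 + 91 + 119 = 434.
Row 2: 77 + 161 + 112 + 84 = 434.
Row 3: 147 + 63 + 98 + 126 = 434.
Row 4: 140 + 56 + 133 + 105 = 434.
Column 1: 70 + 77 + 147 + 140 = 434.
Column 2: 154 + 161 + 63 + 56 = 434.
Column 3: 91 + 112 + 98 + 133 = 434.
Column 4: 119 + 84 + 126 + 105 = 434.
Main diagonal: 70 + 161 + 98 + 105 = 434.
Anti-diagonal: 119 + 112 + 63 + 140 = 434.
All lines sum to 434.

Yes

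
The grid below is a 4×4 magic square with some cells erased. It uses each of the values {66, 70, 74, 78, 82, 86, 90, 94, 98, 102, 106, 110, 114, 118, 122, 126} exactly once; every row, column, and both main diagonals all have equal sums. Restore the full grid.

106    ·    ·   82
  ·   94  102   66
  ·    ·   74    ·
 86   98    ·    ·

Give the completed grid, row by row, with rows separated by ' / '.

The 16 entries sum to 1536, so each line sums to 1536/4 = 384.
Row 2 must total 384; the given cells sum to 262, so (2,1) = 122.
The remaining cell in column 1 is (3,1) = 384 − 314 = 70.
Main diagonal: 106 + 94 + 74 + ? = 384, so (4,4) = 110.
Using anti-diagonal: 82 + 102 + 86 + ? → (3,2) = 384 − 270 = 114.
Row 3 must total 384; the given cells sum to 258, so (3,4) = 126.
From row 4, 384 − (86 + 98 + 110) gives (4,3) = 90.
Column 2 needs 384; the known cells sum to 306, so (1,2) = 78.
Column 3: 102 + 74 + 90 + ? = 384, so (1,3) = 118.

106 78 118 82 / 122 94 102 66 / 70 114 74 126 / 86 98 90 110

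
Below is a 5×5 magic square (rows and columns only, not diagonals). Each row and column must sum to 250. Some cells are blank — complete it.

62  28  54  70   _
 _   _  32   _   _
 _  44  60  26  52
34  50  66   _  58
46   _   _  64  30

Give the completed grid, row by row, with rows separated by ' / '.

62 28 54 70 36 / 40 56 32 48 74 / 68 44 60 26 52 / 34 50 66 42 58 / 46 72 38 64 30

Row 1 needs 250; the known cells sum to 214, so (1,5) = 36.
Row 3 needs 250; the known cells sum to 182, so (3,1) = 68.
From row 4, 250 − (34 + 50 + 66 + 58) gives (4,4) = 42.
From column 1, 250 − (62 + 68 + 34 + 46) gives (2,1) = 40.
From column 3, 250 − (54 + 32 + 60 + 66) gives (5,3) = 38.
From column 4, 250 − (70 + 26 + 42 + 64) gives (2,4) = 48.
From column 5, 250 − (36 + 52 + 58 + 30) gives (2,5) = 74.
Row 2 needs 250; the known cells sum to 194, so (2,2) = 56.
Row 5 needs 250; the known cells sum to 178, so (5,2) = 72.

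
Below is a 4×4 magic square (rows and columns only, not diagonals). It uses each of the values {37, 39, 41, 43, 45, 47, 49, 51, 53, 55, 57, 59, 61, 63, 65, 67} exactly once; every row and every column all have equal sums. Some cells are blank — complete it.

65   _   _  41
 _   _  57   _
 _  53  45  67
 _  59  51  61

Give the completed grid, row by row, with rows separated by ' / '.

65 47 55 41 / 63 49 57 39 / 43 53 45 67 / 37 59 51 61

The 16 entries sum to 832, so each line sums to 832/4 = 208.
The remaining cell in row 3 is (3,1) = 208 − 165 = 43.
Row 4 needs 208; the known cells sum to 171, so (4,1) = 37.
Using column 1: 65 + 43 + 37 + ? → (2,1) = 208 − 145 = 63.
Column 3 must total 208; the given cells sum to 153, so (1,3) = 55.
Using column 4: 41 + 67 + 61 + ? → (2,4) = 208 − 169 = 39.
Using row 1: 65 + 55 + 41 + ? → (1,2) = 208 − 161 = 47.
From row 2, 208 − (63 + 57 + 39) gives (2,2) = 49.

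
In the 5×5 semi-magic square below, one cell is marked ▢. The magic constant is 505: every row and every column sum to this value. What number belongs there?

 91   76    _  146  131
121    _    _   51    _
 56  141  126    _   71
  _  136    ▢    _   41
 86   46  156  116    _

96

From row 1, 505 − (91 + 76 + 146 + 131) gives (1,3) = 61.
Using row 3: 56 + 141 + 126 + 71 + ? → (3,4) = 505 − 394 = 111.
Using row 5: 86 + 46 + 156 + 116 + ? → (5,5) = 505 − 404 = 101.
From column 1, 505 − (91 + 121 + 56 + 86) gives (4,1) = 151.
Column 2: 76 + 141 + 136 + 46 + ? = 505, so (2,2) = 106.
Using column 4: 146 + 51 + 111 + 116 + ? → (4,4) = 505 − 424 = 81.
From column 5, 505 − (131 + 71 + 41 + 101) gives (2,5) = 161.
Using row 2: 121 + 106 + 51 + 161 + ? → (2,3) = 505 − 439 = 66.
Row 4 must total 505; the given cells sum to 409, so (4,3) = 96.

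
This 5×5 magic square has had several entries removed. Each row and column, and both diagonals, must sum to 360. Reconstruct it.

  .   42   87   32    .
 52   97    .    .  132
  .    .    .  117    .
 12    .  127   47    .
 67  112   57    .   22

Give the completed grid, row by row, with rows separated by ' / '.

Row 5 needs 360; the known cells sum to 258, so (5,4) = 102.
Column 4 needs 360; the known cells sum to 298, so (2,4) = 62.
From row 2, 360 − (52 + 97 + 62 + 132) gives (2,3) = 17.
Column 3: 87 + 17 + 127 + 57 + ? = 360, so (3,3) = 72.
Using main diagonal: 97 + 72 + 47 + 22 + ? → (1,1) = 360 − 238 = 122.
From row 1, 360 − (122 + 42 + 87 + 32) gives (1,5) = 77.
Using column 1: 122 + 52 + 12 + 67 + ? → (3,1) = 360 − 253 = 107.
From anti-diagonal, 360 − (77 + 62 + 72 + 67) gives (4,2) = 82.
Row 4: 12 + 82 + 127 + 47 + ? = 360, so (4,5) = 92.
Column 2: 42 + 97 + 82 + 112 + ? = 360, so (3,2) = 27.
Column 5: 77 + 132 + 92 + 22 + ? = 360, so (3,5) = 37.

122 42 87 32 77 / 52 97 17 62 132 / 107 27 72 117 37 / 12 82 127 47 92 / 67 112 57 102 22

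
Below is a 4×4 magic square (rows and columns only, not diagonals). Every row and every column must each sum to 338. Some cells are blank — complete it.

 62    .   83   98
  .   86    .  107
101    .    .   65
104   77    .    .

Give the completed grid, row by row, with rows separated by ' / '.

62 95 83 98 / 71 86 74 107 / 101 80 92 65 / 104 77 89 68

From row 1, 338 − (62 + 83 + 98) gives (1,2) = 95.
From column 1, 338 − (62 + 101 + 104) gives (2,1) = 71.
Column 2 must total 338; the given cells sum to 258, so (3,2) = 80.
Column 4 must total 338; the given cells sum to 270, so (4,4) = 68.
From row 2, 338 − (71 + 86 + 107) gives (2,3) = 74.
Row 3: 101 + 80 + 65 + ? = 338, so (3,3) = 92.
Row 4: 104 + 77 + 68 + ? = 338, so (4,3) = 89.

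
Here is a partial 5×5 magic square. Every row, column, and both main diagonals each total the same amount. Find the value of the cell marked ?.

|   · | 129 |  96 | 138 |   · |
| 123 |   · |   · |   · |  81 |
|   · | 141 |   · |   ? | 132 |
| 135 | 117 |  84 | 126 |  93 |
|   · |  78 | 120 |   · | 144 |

Row 4 is complete and sums to 555; that is the magic constant.
Column 2 needs 555; the known cells sum to 465, so (2,2) = 90.
Column 5 must total 555; the given cells sum to 450, so (1,5) = 105.
The remaining cell in row 1 is (1,1) = 555 − 468 = 87.
Using main diagonal: 87 + 90 + 126 + 144 + ? → (3,3) = 555 − 447 = 108.
From column 3, 555 − (96 + 108 + 84 + 120) gives (2,3) = 147.
Row 2 must total 555; the given cells sum to 441, so (2,4) = 114.
Using anti-diagonal: 105 + 114 + 108 + 117 + ? → (5,1) = 555 − 444 = 111.
Using row 5: 111 + 78 + 120 + 144 + ? → (5,4) = 555 − 453 = 102.
From column 1, 555 − (87 + 123 + 135 + 111) gives (3,1) = 99.
Column 4 needs 555; the known cells sum to 480, so (3,4) = 75.

75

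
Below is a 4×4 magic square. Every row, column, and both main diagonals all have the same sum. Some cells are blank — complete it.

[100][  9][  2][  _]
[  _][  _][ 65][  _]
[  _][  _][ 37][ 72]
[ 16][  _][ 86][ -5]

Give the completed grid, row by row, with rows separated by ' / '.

100 9 2 79 / 23 58 65 44 / 51 30 37 72 / 16 93 86 -5

Column 3 is already complete: 2 + 65 + 37 + 86 = 190, so that is the magic constant.
From row 1, 190 − (100 + 9 + 2) gives (1,4) = 79.
The remaining cell in row 4 is (4,2) = 190 − 97 = 93.
The remaining cell in column 4 is (2,4) = 190 − 146 = 44.
Using main diagonal: 100 + 37 + (-5) + ? → (2,2) = 190 − 132 = 58.
Using anti-diagonal: 79 + 65 + 16 + ? → (3,2) = 190 − 160 = 30.
Row 2 must total 190; the given cells sum to 167, so (2,1) = 23.
Row 3 needs 190; the known cells sum to 139, so (3,1) = 51.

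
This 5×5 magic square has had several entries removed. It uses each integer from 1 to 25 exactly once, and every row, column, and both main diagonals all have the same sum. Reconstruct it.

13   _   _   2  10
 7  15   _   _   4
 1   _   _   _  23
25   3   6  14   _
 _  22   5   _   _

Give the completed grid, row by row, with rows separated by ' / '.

13 16 24 2 10 / 7 15 18 21 4 / 1 9 12 20 23 / 25 3 6 14 17 / 19 22 5 8 11

The entries are 1 through 25, which sum to 325, so each line sums to 325/5 = 65.
The remaining cell in row 4 is (4,5) = 65 − 48 = 17.
Column 1 must total 65; the given cells sum to 46, so (5,1) = 19.
From column 5, 65 − (10 + 4 + 23 + 17) gives (5,5) = 11.
The remaining cell in main diagonal is (3,3) = 65 − 53 = 12.
The remaining cell in anti-diagonal is (2,4) = 65 − 44 = 21.
From row 2, 65 − (7 + 15 + 21 + 4) gives (2,3) = 18.
Row 5 must total 65; the given cells sum to 57, so (5,4) = 8.
The remaining cell in column 3 is (1,3) = 65 − 41 = 24.
Column 4 must total 65; the given cells sum to 45, so (3,4) = 20.
The remaining cell in row 1 is (1,2) = 65 − 49 = 16.
From row 3, 65 − (1 + 12 + 20 + 23) gives (3,2) = 9.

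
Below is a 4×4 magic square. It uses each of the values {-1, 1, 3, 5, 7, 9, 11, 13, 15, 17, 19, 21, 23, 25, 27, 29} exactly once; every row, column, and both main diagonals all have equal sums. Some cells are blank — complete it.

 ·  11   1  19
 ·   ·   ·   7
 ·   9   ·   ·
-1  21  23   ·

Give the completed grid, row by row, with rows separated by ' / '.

The 16 entries sum to 224, so each line sums to 224/4 = 56.
From row 1, 56 − (11 + 1 + 19) gives (1,1) = 25.
Row 4: -1 + 21 + 23 + ? = 56, so (4,4) = 13.
Column 2 needs 56; the known cells sum to 41, so (2,2) = 15.
Using column 4: 19 + 7 + 13 + ? → (3,4) = 56 − 39 = 17.
The remaining cell in main diagonal is (3,3) = 56 − 53 = 3.
Anti-diagonal needs 56; the known cells sum to 27, so (2,3) = 29.
The remaining cell in row 2 is (2,1) = 56 − 51 = 5.
Row 3 needs 56; the known cells sum to 29, so (3,1) = 27.

25 11 1 19 / 5 15 29 7 / 27 9 3 17 / -1 21 23 13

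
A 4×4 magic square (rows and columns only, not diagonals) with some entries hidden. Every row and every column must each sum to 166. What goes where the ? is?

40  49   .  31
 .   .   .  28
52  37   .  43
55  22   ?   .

Using row 1: 40 + 49 + 31 + ? → (1,3) = 166 − 120 = 46.
Row 3 needs 166; the known cells sum to 132, so (3,3) = 34.
Using column 1: 40 + 52 + 55 + ? → (2,1) = 166 − 147 = 19.
Using column 2: 49 + 37 + 22 + ? → (2,2) = 166 − 108 = 58.
Column 4 needs 166; the known cells sum to 102, so (4,4) = 64.
Row 2: 19 + 58 + 28 + ? = 166, so (2,3) = 61.
The remaining cell in row 4 is (4,3) = 166 − 141 = 25.

25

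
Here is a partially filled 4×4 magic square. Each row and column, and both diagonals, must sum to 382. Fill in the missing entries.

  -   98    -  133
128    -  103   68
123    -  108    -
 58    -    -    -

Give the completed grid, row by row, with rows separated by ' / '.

Row 2: 128 + 103 + 68 + ? = 382, so (2,2) = 83.
From column 1, 382 − (128 + 123 + 58) gives (1,1) = 73.
Main diagonal: 73 + 83 + 108 + ? = 382, so (4,4) = 118.
Anti-diagonal must total 382; the given cells sum to 294, so (3,2) = 88.
The remaining cell in row 1 is (1,3) = 382 − 304 = 78.
From row 3, 382 − (123 + 88 + 108) gives (3,4) = 63.
From column 2, 382 − (98 + 83 + 88) gives (4,2) = 113.
Column 3 needs 382; the known cells sum to 289, so (4,3) = 93.

73 98 78 133 / 128 83 103 68 / 123 88 108 63 / 58 113 93 118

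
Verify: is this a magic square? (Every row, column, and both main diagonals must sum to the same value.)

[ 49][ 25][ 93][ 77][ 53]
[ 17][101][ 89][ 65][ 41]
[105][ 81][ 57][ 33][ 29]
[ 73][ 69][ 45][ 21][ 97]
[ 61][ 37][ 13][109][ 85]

Row 1: 49 + 25 + 93 + 77 + 53 = 297.
Row 2: 17 + 101 + 89 + 65 + 41 = 313.
Row 3: 105 + 81 + 57 + 33 + 29 = 305.
Row 4: 73 + 69 + 45 + 21 + 97 = 305.
Row 5: 61 + 37 + 13 + 109 + 85 = 305.
Column 1: 49 + 17 + 105 + 73 + 61 = 305.
Column 2: 25 + 101 + 81 + 69 + 37 = 313.
Column 3: 93 + 89 + 57 + 45 + 13 = 297.
Column 4: 77 + 65 + 33 + 21 + 109 = 305.
Column 5: 53 + 41 + 29 + 97 + 85 = 305.
Main diagonal: 49 + 101 + 57 + 21 + 85 = 313.
Anti-diagonal: 53 + 65 + 57 + 69 + 61 = 305.

No — row 2 sums to 313 but row 1 sums to 297.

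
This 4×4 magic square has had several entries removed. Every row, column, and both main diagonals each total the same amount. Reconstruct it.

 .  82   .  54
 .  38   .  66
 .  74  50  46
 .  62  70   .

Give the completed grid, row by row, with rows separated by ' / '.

Column 2 is already complete: 82 + 38 + 74 + 62 = 256, so that is the magic constant.
Using row 3: 74 + 50 + 46 + ? → (3,1) = 256 − 170 = 86.
Column 4: 54 + 66 + 46 + ? = 256, so (4,4) = 90.
Using main diagonal: 38 + 50 + 90 + ? → (1,1) = 256 − 178 = 78.
From row 1, 256 − (78 + 82 + 54) gives (1,3) = 42.
The remaining cell in row 4 is (4,1) = 256 − 222 = 34.
Column 1 needs 256; the known cells sum to 198, so (2,1) = 58.
Using column 3: 42 + 50 + 70 + ? → (2,3) = 256 − 162 = 94.

78 82 42 54 / 58 38 94 66 / 86 74 50 46 / 34 62 70 90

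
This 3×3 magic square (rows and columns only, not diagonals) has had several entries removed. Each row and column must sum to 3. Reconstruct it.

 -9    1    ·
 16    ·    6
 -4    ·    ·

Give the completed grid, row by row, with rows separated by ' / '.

Row 1 needs 3; the known cells sum to -8, so (1,3) = 11.
The remaining cell in row 2 is (2,2) = 3 − 22 = -19.
Column 2 needs 3; the known cells sum to -18, so (3,2) = 21.
Using column 3: 11 + 6 + ? → (3,3) = 3 − 17 = -14.

-9 1 11 / 16 -19 6 / -4 21 -14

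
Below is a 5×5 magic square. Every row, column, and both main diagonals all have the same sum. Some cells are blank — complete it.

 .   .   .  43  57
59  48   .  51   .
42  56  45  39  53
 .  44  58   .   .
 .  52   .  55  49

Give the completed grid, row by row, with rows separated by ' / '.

Row 3 is already complete: 42 + 56 + 45 + 39 + 53 = 235, so that is the magic constant.
The remaining cell in column 2 is (1,2) = 235 − 200 = 35.
Column 4 needs 235; the known cells sum to 188, so (4,4) = 47.
Main diagonal needs 235; the known cells sum to 189, so (1,1) = 46.
Anti-diagonal must total 235; the given cells sum to 197, so (5,1) = 38.
Using row 1: 46 + 35 + 43 + 57 + ? → (1,3) = 235 − 181 = 54.
Row 5: 38 + 52 + 55 + 49 + ? = 235, so (5,3) = 41.
Using column 1: 46 + 59 + 42 + 38 + ? → (4,1) = 235 − 185 = 50.
Column 3: 54 + 45 + 58 + 41 + ? = 235, so (2,3) = 37.
Row 2 needs 235; the known cells sum to 195, so (2,5) = 40.
The remaining cell in row 4 is (4,5) = 235 − 199 = 36.

46 35 54 43 57 / 59 48 37 51 40 / 42 56 45 39 53 / 50 44 58 47 36 / 38 52 41 55 49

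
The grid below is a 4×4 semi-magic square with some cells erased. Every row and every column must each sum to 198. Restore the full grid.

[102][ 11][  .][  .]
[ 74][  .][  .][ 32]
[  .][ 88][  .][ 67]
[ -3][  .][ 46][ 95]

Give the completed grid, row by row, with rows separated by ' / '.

102 11 81 4 / 74 39 53 32 / 25 88 18 67 / -3 60 46 95

Using row 4: -3 + 46 + 95 + ? → (4,2) = 198 − 138 = 60.
Column 1: 102 + 74 + (-3) + ? = 198, so (3,1) = 25.
The remaining cell in column 2 is (2,2) = 198 − 159 = 39.
From column 4, 198 − (32 + 67 + 95) gives (1,4) = 4.
Row 1 needs 198; the known cells sum to 117, so (1,3) = 81.
Row 2 must total 198; the given cells sum to 145, so (2,3) = 53.
Row 3 must total 198; the given cells sum to 180, so (3,3) = 18.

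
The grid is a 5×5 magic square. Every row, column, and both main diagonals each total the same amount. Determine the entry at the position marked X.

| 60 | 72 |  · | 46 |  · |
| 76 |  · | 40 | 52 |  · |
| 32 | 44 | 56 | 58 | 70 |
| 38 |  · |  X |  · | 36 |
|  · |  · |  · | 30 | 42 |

Row 3 is complete and sums to 260; that is the magic constant.
Column 1: 60 + 76 + 32 + 38 + ? = 260, so (5,1) = 54.
From column 4, 260 − (46 + 52 + 58 + 30) gives (4,4) = 74.
Main diagonal: 60 + 56 + 74 + 42 + ? = 260, so (2,2) = 28.
From row 2, 260 − (76 + 28 + 40 + 52) gives (2,5) = 64.
Column 5: 64 + 70 + 36 + 42 + ? = 260, so (1,5) = 48.
From anti-diagonal, 260 − (48 + 52 + 56 + 54) gives (4,2) = 50.
Row 1: 60 + 72 + 46 + 48 + ? = 260, so (1,3) = 34.
Row 4 needs 260; the known cells sum to 198, so (4,3) = 62.

62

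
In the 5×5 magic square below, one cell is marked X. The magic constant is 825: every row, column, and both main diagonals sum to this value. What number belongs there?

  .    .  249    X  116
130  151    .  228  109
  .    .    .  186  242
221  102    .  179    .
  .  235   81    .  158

Row 2: 130 + 151 + 228 + 109 + ? = 825, so (2,3) = 207.
Column 5 must total 825; the given cells sum to 625, so (4,5) = 200.
Row 4 must total 825; the given cells sum to 702, so (4,3) = 123.
The remaining cell in column 3 is (3,3) = 825 − 660 = 165.
From main diagonal, 825 − (151 + 165 + 179 + 158) gives (1,1) = 172.
Anti-diagonal needs 825; the known cells sum to 611, so (5,1) = 214.
Row 5 needs 825; the known cells sum to 688, so (5,4) = 137.
Column 1 must total 825; the given cells sum to 737, so (3,1) = 88.
The remaining cell in column 4 is (1,4) = 825 − 730 = 95.

95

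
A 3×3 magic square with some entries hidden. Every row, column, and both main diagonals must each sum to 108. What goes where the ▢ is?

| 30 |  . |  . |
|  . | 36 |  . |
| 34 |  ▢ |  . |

Using column 1: 30 + 34 + ? → (2,1) = 108 − 64 = 44.
Using main diagonal: 30 + 36 + ? → (3,3) = 108 − 66 = 42.
Anti-diagonal must total 108; the given cells sum to 70, so (1,3) = 38.
Using row 1: 30 + 38 + ? → (1,2) = 108 − 68 = 40.
Row 2 needs 108; the known cells sum to 80, so (2,3) = 28.
Row 3 needs 108; the known cells sum to 76, so (3,2) = 32.

32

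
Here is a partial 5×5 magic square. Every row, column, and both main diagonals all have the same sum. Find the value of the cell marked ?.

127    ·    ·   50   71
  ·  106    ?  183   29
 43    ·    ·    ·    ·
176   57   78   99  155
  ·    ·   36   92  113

162

Row 4 is complete and sums to 565; that is the magic constant.
From column 4, 565 − (50 + 183 + 99 + 92) gives (3,4) = 141.
Using column 5: 71 + 29 + 155 + 113 + ? → (3,5) = 565 − 368 = 197.
From main diagonal, 565 − (127 + 106 + 99 + 113) gives (3,3) = 120.
Anti-diagonal: 71 + 183 + 120 + 57 + ? = 565, so (5,1) = 134.
Row 3 must total 565; the given cells sum to 501, so (3,2) = 64.
Using row 5: 134 + 36 + 92 + 113 + ? → (5,2) = 565 − 375 = 190.
From column 1, 565 − (127 + 43 + 176 + 134) gives (2,1) = 85.
Column 2 needs 565; the known cells sum to 417, so (1,2) = 148.
Row 1 must total 565; the given cells sum to 396, so (1,3) = 169.
Row 2 must total 565; the given cells sum to 403, so (2,3) = 162.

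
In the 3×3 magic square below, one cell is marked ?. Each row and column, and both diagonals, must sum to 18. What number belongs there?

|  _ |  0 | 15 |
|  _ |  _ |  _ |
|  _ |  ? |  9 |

Row 1 must total 18; the given cells sum to 15, so (1,1) = 3.
Column 3: 15 + 9 + ? = 18, so (2,3) = -6.
Main diagonal needs 18; the known cells sum to 12, so (2,2) = 6.
Using anti-diagonal: 15 + 6 + ? → (3,1) = 18 − 21 = -3.
The remaining cell in row 2 is (2,1) = 18 − 0 = 18.
Using row 3: -3 + 9 + ? → (3,2) = 18 − 6 = 12.

12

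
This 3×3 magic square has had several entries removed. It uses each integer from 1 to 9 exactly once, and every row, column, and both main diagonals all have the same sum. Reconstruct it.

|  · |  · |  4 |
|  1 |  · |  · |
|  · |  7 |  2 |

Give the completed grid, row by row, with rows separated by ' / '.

The entries are 1 through 9, which sum to 45, so each line sums to 45/3 = 15.
Row 3 must total 15; the given cells sum to 9, so (3,1) = 6.
Using column 1: 1 + 6 + ? → (1,1) = 15 − 7 = 8.
Column 3 needs 15; the known cells sum to 6, so (2,3) = 9.
Main diagonal: 8 + 2 + ? = 15, so (2,2) = 5.
Using row 1: 8 + 4 + ? → (1,2) = 15 − 12 = 3.

8 3 4 / 1 5 9 / 6 7 2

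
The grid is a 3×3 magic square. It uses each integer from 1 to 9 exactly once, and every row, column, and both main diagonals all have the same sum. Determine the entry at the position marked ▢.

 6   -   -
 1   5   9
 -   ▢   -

The entries are 1 through 9, which sum to 45, so each line sums to 45/3 = 15.
From column 1, 15 − (6 + 1) gives (3,1) = 8.
From main diagonal, 15 − (6 + 5) gives (3,3) = 4.
Using anti-diagonal: 5 + 8 + ? → (1,3) = 15 − 13 = 2.
Row 1 must total 15; the given cells sum to 8, so (1,2) = 7.
Row 3 must total 15; the given cells sum to 12, so (3,2) = 3.

3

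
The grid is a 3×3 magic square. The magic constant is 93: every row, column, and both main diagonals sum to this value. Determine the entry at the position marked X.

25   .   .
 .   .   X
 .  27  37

Row 3 needs 93; the known cells sum to 64, so (3,1) = 29.
Column 1 must total 93; the given cells sum to 54, so (2,1) = 39.
Main diagonal: 25 + 37 + ? = 93, so (2,2) = 31.
Anti-diagonal needs 93; the known cells sum to 60, so (1,3) = 33.
Row 1: 25 + 33 + ? = 93, so (1,2) = 35.
From row 2, 93 − (39 + 31) gives (2,3) = 23.

23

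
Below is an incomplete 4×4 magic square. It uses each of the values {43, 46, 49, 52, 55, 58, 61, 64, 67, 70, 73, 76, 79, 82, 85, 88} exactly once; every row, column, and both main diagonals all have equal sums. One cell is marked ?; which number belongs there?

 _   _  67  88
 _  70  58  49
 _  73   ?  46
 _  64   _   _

61

The 16 entries sum to 1048, so each line sums to 1048/4 = 262.
Row 2 must total 262; the given cells sum to 177, so (2,1) = 85.
Using column 2: 70 + 73 + 64 + ? → (1,2) = 262 − 207 = 55.
Using column 4: 88 + 49 + 46 + ? → (4,4) = 262 − 183 = 79.
Anti-diagonal must total 262; the given cells sum to 219, so (4,1) = 43.
From row 1, 262 − (55 + 67 + 88) gives (1,1) = 52.
Row 4 must total 262; the given cells sum to 186, so (4,3) = 76.
From column 1, 262 − (52 + 85 + 43) gives (3,1) = 82.
From column 3, 262 − (67 + 58 + 76) gives (3,3) = 61.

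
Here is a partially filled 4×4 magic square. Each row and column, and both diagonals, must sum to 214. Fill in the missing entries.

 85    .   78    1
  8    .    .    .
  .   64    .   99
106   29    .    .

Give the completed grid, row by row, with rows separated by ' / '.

85 50 78 1 / 8 71 43 92 / 15 64 36 99 / 106 29 57 22

The remaining cell in row 1 is (1,2) = 214 − 164 = 50.
The remaining cell in column 1 is (3,1) = 214 − 199 = 15.
The remaining cell in column 2 is (2,2) = 214 − 143 = 71.
The remaining cell in anti-diagonal is (2,3) = 214 − 171 = 43.
Row 2 must total 214; the given cells sum to 122, so (2,4) = 92.
Row 3 must total 214; the given cells sum to 178, so (3,3) = 36.
From column 3, 214 − (78 + 43 + 36) gives (4,3) = 57.
Column 4: 1 + 92 + 99 + ? = 214, so (4,4) = 22.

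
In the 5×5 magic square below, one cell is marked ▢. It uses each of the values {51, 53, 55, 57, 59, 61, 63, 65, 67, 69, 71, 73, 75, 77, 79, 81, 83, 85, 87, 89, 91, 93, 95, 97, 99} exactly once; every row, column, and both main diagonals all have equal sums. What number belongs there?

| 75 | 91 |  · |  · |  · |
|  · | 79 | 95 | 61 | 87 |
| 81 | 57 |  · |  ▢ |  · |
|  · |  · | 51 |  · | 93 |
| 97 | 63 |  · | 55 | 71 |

99

The 25 entries sum to 1875, so each line sums to 1875/5 = 375.
Row 2 must total 375; the given cells sum to 322, so (2,1) = 53.
The remaining cell in row 5 is (5,3) = 375 − 286 = 89.
Using column 1: 75 + 53 + 81 + 97 + ? → (4,1) = 375 − 306 = 69.
From column 2, 375 − (91 + 79 + 57 + 63) gives (4,2) = 85.
Row 4 needs 375; the known cells sum to 298, so (4,4) = 77.
Main diagonal needs 375; the known cells sum to 302, so (3,3) = 73.
Using anti-diagonal: 61 + 73 + 85 + 97 + ? → (1,5) = 375 − 316 = 59.
From column 3, 375 − (95 + 73 + 51 + 89) gives (1,3) = 67.
Column 5 must total 375; the given cells sum to 310, so (3,5) = 65.
Row 1 needs 375; the known cells sum to 292, so (1,4) = 83.
From row 3, 375 − (81 + 57 + 73 + 65) gives (3,4) = 99.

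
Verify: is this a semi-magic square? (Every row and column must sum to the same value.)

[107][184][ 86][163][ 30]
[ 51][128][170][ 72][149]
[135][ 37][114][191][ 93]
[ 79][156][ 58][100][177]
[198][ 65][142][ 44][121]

Row 1: 107 + 184 + 86 + 163 + 30 = 570.
Row 2: 51 + 128 + 170 + 72 + 149 = 570.
Row 3: 135 + 37 + 114 + 191 + 93 = 570.
Row 4: 79 + 156 + 58 + 100 + 177 = 570.
Row 5: 198 + 65 + 142 + 44 + 121 = 570.
Column 1: 107 + 51 + 135 + 79 + 198 = 570.
Column 2: 184 + 128 + 37 + 156 + 65 = 570.
Column 3: 86 + 170 + 114 + 58 + 142 = 570.
Column 4: 163 + 72 + 191 + 100 + 44 = 570.
Column 5: 30 + 149 + 93 + 177 + 121 = 570.
All lines sum to 570.

Yes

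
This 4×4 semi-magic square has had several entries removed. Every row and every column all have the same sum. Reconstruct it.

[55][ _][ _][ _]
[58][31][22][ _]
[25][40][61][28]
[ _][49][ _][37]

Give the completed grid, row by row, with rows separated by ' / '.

55 34 19 46 / 58 31 22 43 / 25 40 61 28 / 16 49 52 37

Row 3 is already complete: 25 + 40 + 61 + 28 = 154, so that is the magic constant.
Row 2 must total 154; the given cells sum to 111, so (2,4) = 43.
Column 1: 55 + 58 + 25 + ? = 154, so (4,1) = 16.
Column 2: 31 + 40 + 49 + ? = 154, so (1,2) = 34.
The remaining cell in column 4 is (1,4) = 154 − 108 = 46.
Row 1 needs 154; the known cells sum to 135, so (1,3) = 19.
From row 4, 154 − (16 + 49 + 37) gives (4,3) = 52.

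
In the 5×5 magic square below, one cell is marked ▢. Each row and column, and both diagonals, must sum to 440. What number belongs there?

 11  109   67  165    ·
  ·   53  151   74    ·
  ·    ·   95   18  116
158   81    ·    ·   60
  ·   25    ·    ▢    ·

Row 1 needs 440; the known cells sum to 352, so (1,5) = 88.
Column 2 must total 440; the given cells sum to 268, so (3,2) = 172.
Anti-diagonal must total 440; the given cells sum to 338, so (5,1) = 102.
Row 3 must total 440; the given cells sum to 401, so (3,1) = 39.
The remaining cell in column 1 is (2,1) = 440 − 310 = 130.
Row 2: 130 + 53 + 151 + 74 + ? = 440, so (2,5) = 32.
Using column 5: 88 + 32 + 116 + 60 + ? → (5,5) = 440 − 296 = 144.
Main diagonal needs 440; the known cells sum to 303, so (4,4) = 137.
Row 4 needs 440; the known cells sum to 436, so (4,3) = 4.
Column 3 needs 440; the known cells sum to 317, so (5,3) = 123.
The remaining cell in column 4 is (5,4) = 440 − 394 = 46.

46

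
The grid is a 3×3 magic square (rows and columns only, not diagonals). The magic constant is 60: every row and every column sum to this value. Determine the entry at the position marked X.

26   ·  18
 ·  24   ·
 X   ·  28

Using row 1: 26 + 18 + ? → (1,2) = 60 − 44 = 16.
The remaining cell in column 2 is (3,2) = 60 − 40 = 20.
Using column 3: 18 + 28 + ? → (2,3) = 60 − 46 = 14.
From row 2, 60 − (24 + 14) gives (2,1) = 22.
Row 3: 20 + 28 + ? = 60, so (3,1) = 12.

12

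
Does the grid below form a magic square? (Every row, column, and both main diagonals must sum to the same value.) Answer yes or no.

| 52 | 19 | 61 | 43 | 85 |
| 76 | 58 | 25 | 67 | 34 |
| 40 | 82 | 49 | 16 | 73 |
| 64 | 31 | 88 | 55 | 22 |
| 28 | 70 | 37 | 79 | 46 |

Row 1: 52 + 19 + 61 + 43 + 85 = 260.
Row 2: 76 + 58 + 25 + 67 + 34 = 260.
Row 3: 40 + 82 + 49 + 16 + 73 = 260.
Row 4: 64 + 31 + 88 + 55 + 22 = 260.
Row 5: 28 + 70 + 37 + 79 + 46 = 260.
Column 1: 52 + 76 + 40 + 64 + 28 = 260.
Column 2: 19 + 58 + 82 + 31 + 70 = 260.
Column 3: 61 + 25 + 49 + 88 + 37 = 260.
Column 4: 43 + 67 + 16 + 55 + 79 = 260.
Column 5: 85 + 34 + 73 + 22 + 46 = 260.
Main diagonal: 52 + 58 + 49 + 55 + 46 = 260.
Anti-diagonal: 85 + 67 + 49 + 31 + 28 = 260.
All lines sum to 260.

Yes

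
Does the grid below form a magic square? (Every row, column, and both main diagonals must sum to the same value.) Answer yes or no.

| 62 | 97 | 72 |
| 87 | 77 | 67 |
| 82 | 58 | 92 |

Row 1: 62 + 97 + 72 = 231.
Row 2: 87 + 77 + 67 = 231.
Row 3: 82 + 58 + 92 = 232.
Column 1: 62 + 87 + 82 = 231.
Column 2: 97 + 77 + 58 = 232.
Column 3: 72 + 67 + 92 = 231.
Main diagonal: 62 + 77 + 92 = 231.
Anti-diagonal: 72 + 77 + 82 = 231.

No — column 2 sums to 232 but row 2 sums to 231.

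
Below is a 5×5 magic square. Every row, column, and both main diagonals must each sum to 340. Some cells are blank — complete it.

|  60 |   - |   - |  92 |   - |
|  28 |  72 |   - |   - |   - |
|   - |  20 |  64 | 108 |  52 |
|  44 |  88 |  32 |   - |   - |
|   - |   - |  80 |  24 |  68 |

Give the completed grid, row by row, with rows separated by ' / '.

60 104 48 92 36 / 28 72 116 40 84 / 96 20 64 108 52 / 44 88 32 76 100 / 112 56 80 24 68

Using row 3: 20 + 64 + 108 + 52 + ? → (3,1) = 340 − 244 = 96.
From column 1, 340 − (60 + 28 + 96 + 44) gives (5,1) = 112.
Main diagonal must total 340; the given cells sum to 264, so (4,4) = 76.
From row 4, 340 − (44 + 88 + 32 + 76) gives (4,5) = 100.
The remaining cell in row 5 is (5,2) = 340 − 284 = 56.
From column 2, 340 − (72 + 20 + 88 + 56) gives (1,2) = 104.
Using column 4: 92 + 108 + 76 + 24 + ? → (2,4) = 340 − 300 = 40.
Using anti-diagonal: 40 + 64 + 88 + 112 + ? → (1,5) = 340 − 304 = 36.
Using row 1: 60 + 104 + 92 + 36 + ? → (1,3) = 340 − 292 = 48.
Using column 3: 48 + 64 + 32 + 80 + ? → (2,3) = 340 − 224 = 116.
From column 5, 340 − (36 + 52 + 100 + 68) gives (2,5) = 84.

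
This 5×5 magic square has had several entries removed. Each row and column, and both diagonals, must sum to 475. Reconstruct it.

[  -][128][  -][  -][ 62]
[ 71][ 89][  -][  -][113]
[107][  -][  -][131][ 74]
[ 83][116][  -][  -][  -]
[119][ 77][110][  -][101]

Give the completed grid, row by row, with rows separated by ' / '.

95 128 86 104 62 / 71 89 122 80 113 / 107 65 98 131 74 / 83 116 59 92 125 / 119 77 110 68 101

Using row 5: 119 + 77 + 110 + 101 + ? → (5,4) = 475 − 407 = 68.
The remaining cell in column 1 is (1,1) = 475 − 380 = 95.
Column 2 must total 475; the given cells sum to 410, so (3,2) = 65.
Column 5 must total 475; the given cells sum to 350, so (4,5) = 125.
Row 3 needs 475; the known cells sum to 377, so (3,3) = 98.
From main diagonal, 475 − (95 + 89 + 98 + 101) gives (4,4) = 92.
Using anti-diagonal: 62 + 98 + 116 + 119 + ? → (2,4) = 475 − 395 = 80.
From row 2, 475 − (71 + 89 + 80 + 113) gives (2,3) = 122.
From row 4, 475 − (83 + 116 + 92 + 125) gives (4,3) = 59.
Column 3 must total 475; the given cells sum to 389, so (1,3) = 86.
The remaining cell in column 4 is (1,4) = 475 − 371 = 104.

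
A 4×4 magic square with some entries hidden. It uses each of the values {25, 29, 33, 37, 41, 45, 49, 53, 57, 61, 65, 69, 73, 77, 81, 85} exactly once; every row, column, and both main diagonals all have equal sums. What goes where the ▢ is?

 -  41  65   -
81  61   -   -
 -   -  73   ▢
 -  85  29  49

69

The 16 entries sum to 880, so each line sums to 880/4 = 220.
Using row 4: 85 + 29 + 49 + ? → (4,1) = 220 − 163 = 57.
The remaining cell in column 2 is (3,2) = 220 − 187 = 33.
Using column 3: 65 + 73 + 29 + ? → (2,3) = 220 − 167 = 53.
From main diagonal, 220 − (61 + 73 + 49) gives (1,1) = 37.
Anti-diagonal needs 220; the known cells sum to 143, so (1,4) = 77.
Row 2 needs 220; the known cells sum to 195, so (2,4) = 25.
Column 1 must total 220; the given cells sum to 175, so (3,1) = 45.
Column 4 must total 220; the given cells sum to 151, so (3,4) = 69.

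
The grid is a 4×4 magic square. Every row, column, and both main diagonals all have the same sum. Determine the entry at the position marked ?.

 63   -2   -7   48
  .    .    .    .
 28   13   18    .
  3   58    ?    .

53

Row 1 is complete and sums to 102; that is the magic constant.
From row 3, 102 − (28 + 13 + 18) gives (3,4) = 43.
Column 1: 63 + 28 + 3 + ? = 102, so (2,1) = 8.
Column 2 must total 102; the given cells sum to 69, so (2,2) = 33.
Using main diagonal: 63 + 33 + 18 + ? → (4,4) = 102 − 114 = -12.
From anti-diagonal, 102 − (48 + 13 + 3) gives (2,3) = 38.
Row 2 must total 102; the given cells sum to 79, so (2,4) = 23.
The remaining cell in row 4 is (4,3) = 102 − 49 = 53.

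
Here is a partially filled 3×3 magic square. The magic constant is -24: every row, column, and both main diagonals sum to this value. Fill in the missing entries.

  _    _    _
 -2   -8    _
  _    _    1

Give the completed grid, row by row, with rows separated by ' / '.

Row 2: -2 + (-8) + ? = -24, so (2,3) = -14.
Column 3: -14 + 1 + ? = -24, so (1,3) = -11.
Using main diagonal: -8 + 1 + ? → (1,1) = -24 − (-7) = -17.
Using anti-diagonal: -11 + (-8) + ? → (3,1) = -24 − (-19) = -5.
Row 1 must total -24; the given cells sum to -28, so (1,2) = 4.
Row 3: -5 + 1 + ? = -24, so (3,2) = -20.

-17 4 -11 / -2 -8 -14 / -5 -20 1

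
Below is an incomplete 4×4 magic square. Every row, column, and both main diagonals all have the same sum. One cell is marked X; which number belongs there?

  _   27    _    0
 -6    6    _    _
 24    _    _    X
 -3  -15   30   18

3

Row 4 is complete and sums to 30; that is the magic constant.
The remaining cell in column 1 is (1,1) = 30 − 15 = 15.
Column 2 must total 30; the given cells sum to 18, so (3,2) = 12.
Using main diagonal: 15 + 6 + 18 + ? → (3,3) = 30 − 39 = -9.
Anti-diagonal: 0 + 12 + (-3) + ? = 30, so (2,3) = 21.
Row 1: 15 + 27 + 0 + ? = 30, so (1,3) = -12.
Row 2 must total 30; the given cells sum to 21, so (2,4) = 9.
Row 3 must total 30; the given cells sum to 27, so (3,4) = 3.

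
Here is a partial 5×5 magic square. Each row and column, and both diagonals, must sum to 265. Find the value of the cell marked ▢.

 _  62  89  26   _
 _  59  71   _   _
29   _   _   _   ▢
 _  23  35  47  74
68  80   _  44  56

Row 4 must total 265; the given cells sum to 179, so (4,1) = 86.
Row 5 needs 265; the known cells sum to 248, so (5,3) = 17.
From column 2, 265 − (62 + 59 + 23 + 80) gives (3,2) = 41.
Column 3 must total 265; the given cells sum to 212, so (3,3) = 53.
Main diagonal must total 265; the given cells sum to 215, so (1,1) = 50.
Using row 1: 50 + 62 + 89 + 26 + ? → (1,5) = 265 − 227 = 38.
Column 1: 50 + 29 + 86 + 68 + ? = 265, so (2,1) = 32.
Anti-diagonal: 38 + 53 + 23 + 68 + ? = 265, so (2,4) = 83.
Row 2: 32 + 59 + 71 + 83 + ? = 265, so (2,5) = 20.
The remaining cell in column 4 is (3,4) = 265 − 200 = 65.
The remaining cell in column 5 is (3,5) = 265 − 188 = 77.

77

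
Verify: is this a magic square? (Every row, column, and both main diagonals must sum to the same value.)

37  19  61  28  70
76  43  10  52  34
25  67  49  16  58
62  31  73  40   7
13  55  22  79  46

Row 1: 37 + 19 + 61 + 28 + 70 = 215.
Row 2: 76 + 43 + 10 + 52 + 34 = 215.
Row 3: 25 + 67 + 49 + 16 + 58 = 215.
Row 4: 62 + 31 + 73 + 40 + 7 = 213.
Row 5: 13 + 55 + 22 + 79 + 46 = 215.
Column 1: 37 + 76 + 25 + 62 + 13 = 213.
Column 2: 19 + 43 + 67 + 31 + 55 = 215.
Column 3: 61 + 10 + 49 + 73 + 22 = 215.
Column 4: 28 + 52 + 16 + 40 + 79 = 215.
Column 5: 70 + 34 + 58 + 7 + 46 = 215.
Main diagonal: 37 + 43 + 49 + 40 + 46 = 215.
Anti-diagonal: 70 + 52 + 49 + 31 + 13 = 215.

No — row 3 sums to 215 but row 4 sums to 213.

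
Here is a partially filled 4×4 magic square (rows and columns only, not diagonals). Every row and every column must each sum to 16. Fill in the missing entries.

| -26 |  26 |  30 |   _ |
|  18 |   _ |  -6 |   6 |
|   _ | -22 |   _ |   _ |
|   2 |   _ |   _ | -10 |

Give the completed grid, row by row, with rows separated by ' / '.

-26 26 30 -14 / 18 -2 -6 6 / 22 -22 -18 34 / 2 14 10 -10

Using row 1: -26 + 26 + 30 + ? → (1,4) = 16 − 30 = -14.
Using row 2: 18 + (-6) + 6 + ? → (2,2) = 16 − 18 = -2.
Column 1 needs 16; the known cells sum to -6, so (3,1) = 22.
Column 2: 26 + (-2) + (-22) + ? = 16, so (4,2) = 14.
The remaining cell in column 4 is (3,4) = 16 − (-18) = 34.
Using row 3: 22 + (-22) + 34 + ? → (3,3) = 16 − 34 = -18.
From row 4, 16 − (2 + 14 + (-10)) gives (4,3) = 10.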